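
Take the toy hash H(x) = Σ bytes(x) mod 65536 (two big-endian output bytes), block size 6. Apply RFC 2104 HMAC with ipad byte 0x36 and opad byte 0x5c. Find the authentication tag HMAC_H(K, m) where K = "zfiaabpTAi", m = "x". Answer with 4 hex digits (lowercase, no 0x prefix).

Key "zfiaabpTAi" = 7a 66 69 61 61 62 70 54 41 69 is 10 bytes > B = 6, so hash it first: H(key) = 03 db, then zero-pad to 6 bytes: K' = 03 db 00 00 00 00.
K' ⊕ ipad = 35 ed 36 36 36 36.  K' ⊕ opad = 5f 87 5c 5c 5c 5c.
Inner input = (K'⊕ipad) ∥ m = 35 ed 36 36 36 36 ∥ 78.
Inner hash: sum = 53+237+54+54+54+54+120 = 626 → 02 72.
Outer input = (K'⊕opad) ∥ inner = 5f 87 5c 5c 5c 5c ∥ 02 72.
Outer hash (tag): sum = 95+135+92+92+92+92+2+114 = 714 → 02 ca.

02ca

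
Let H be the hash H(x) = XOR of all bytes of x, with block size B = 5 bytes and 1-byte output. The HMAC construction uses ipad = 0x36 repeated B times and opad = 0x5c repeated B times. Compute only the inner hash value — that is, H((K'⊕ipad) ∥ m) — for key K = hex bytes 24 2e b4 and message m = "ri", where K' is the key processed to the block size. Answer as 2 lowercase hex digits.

Key hex bytes 24 2e b4 is 3 bytes ≤ B = 5; zero-pad to 5 bytes: K' = 24 2e b4 00 00.
K' ⊕ ipad = 12 18 82 36 36.
Inner input = 12 18 82 36 36 ∥ 72 69.
Inner hash: XOR 12⊕18⊕82⊕36⊕36⊕72⊕69 = 93.

93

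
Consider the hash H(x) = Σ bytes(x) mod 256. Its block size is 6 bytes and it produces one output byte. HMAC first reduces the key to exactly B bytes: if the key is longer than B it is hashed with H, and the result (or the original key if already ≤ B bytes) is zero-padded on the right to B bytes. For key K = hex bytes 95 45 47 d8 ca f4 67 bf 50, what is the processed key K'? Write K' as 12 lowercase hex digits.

|K| = 9 > B = 6, so first hash the key.
H(K): sum = 149+69+71+216+202+244+103+191+80 = 1325; mod 256 = 45 → 2d.
Zero-pad H(K) = 2d to 6 bytes: K' = 2d 00 00 00 00 00.

2d0000000000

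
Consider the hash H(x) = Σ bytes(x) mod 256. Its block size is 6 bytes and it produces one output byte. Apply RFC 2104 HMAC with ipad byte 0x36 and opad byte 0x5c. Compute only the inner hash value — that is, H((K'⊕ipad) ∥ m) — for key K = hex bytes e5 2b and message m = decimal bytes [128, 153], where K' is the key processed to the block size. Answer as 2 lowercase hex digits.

Key hex bytes e5 2b is 2 bytes ≤ B = 6; zero-pad to 6 bytes: K' = e5 2b 00 00 00 00.
K' ⊕ ipad = d3 1d 36 36 36 36.
Inner input = d3 1d 36 36 36 36 ∥ 80 99.
Inner hash: sum = 211+29+54+54+54+54+128+153 = 737; mod 256 = 225 → e1.

e1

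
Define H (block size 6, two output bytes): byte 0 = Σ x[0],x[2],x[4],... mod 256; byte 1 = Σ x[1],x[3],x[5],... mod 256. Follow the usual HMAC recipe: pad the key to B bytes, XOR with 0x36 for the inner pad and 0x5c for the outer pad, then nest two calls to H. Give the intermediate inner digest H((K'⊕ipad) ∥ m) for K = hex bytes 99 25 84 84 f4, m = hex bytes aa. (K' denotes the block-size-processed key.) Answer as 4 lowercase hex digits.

cdfb

Key hex bytes 99 25 84 84 f4 is 5 bytes ≤ B = 6; zero-pad to 6 bytes: K' = 99 25 84 84 f4 00.
K' ⊕ ipad = af 13 b2 b2 c2 36.
Inner input = af 13 b2 b2 c2 36 ∥ aa.
Inner hash: even-index sum = 717 mod 256 = 205; odd-index sum = 251 mod 256 = 251 → cd fb.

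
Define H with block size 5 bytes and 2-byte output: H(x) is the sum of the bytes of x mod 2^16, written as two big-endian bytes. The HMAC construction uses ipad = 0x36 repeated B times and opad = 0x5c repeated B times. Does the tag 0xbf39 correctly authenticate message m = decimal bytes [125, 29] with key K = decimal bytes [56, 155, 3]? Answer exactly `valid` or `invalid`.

Key decimal bytes [56, 155, 3] = 38 9b 03 is 3 bytes ≤ B = 5; zero-pad to 5 bytes: K' = 38 9b 03 00 00.
K' ⊕ ipad = 0e ad 35 36 36; K' ⊕ opad = 64 c7 5f 5c 5c.
Inner hash: sum = 14+173+53+54+54+125+29 = 502 → 01 f6.
Outer hash (recomputed tag): sum = 100+199+95+92+92+1+246 = 825 → 03 39.
Recomputed tag = 0339; claimed = bf39 → mismatch.

invalid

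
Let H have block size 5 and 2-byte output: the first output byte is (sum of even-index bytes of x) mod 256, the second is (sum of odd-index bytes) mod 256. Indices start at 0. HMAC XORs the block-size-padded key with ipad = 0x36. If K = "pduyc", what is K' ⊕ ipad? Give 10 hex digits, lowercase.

Key "pduyc" = 70 64 75 79 63 is exactly B = 5 bytes: K' = 70 64 75 79 63.
XOR each byte with 0x36: 70⊕36=46, 64⊕36=52, 75⊕36=43, 79⊕36=4f, 63⊕36=55.

4652434f55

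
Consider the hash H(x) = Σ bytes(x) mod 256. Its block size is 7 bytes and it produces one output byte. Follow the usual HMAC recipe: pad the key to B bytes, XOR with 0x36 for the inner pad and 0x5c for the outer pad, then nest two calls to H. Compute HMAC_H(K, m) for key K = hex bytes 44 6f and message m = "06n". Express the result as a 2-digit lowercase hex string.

Key hex bytes 44 6f is 2 bytes ≤ B = 7; zero-pad to 7 bytes: K' = 44 6f 00 00 00 00 00.
K' ⊕ ipad = 72 59 36 36 36 36 36.  K' ⊕ opad = 18 33 5c 5c 5c 5c 5c.
Inner input = (K'⊕ipad) ∥ m = 72 59 36 36 36 36 36 ∥ 30 36 6e.
Inner hash: sum = 114+89+54+54+54+54+54+48+54+110 = 685; mod 256 = 173 → ad.
Outer input = (K'⊕opad) ∥ inner = 18 33 5c 5c 5c 5c 5c ∥ ad.
Outer hash (tag): sum = 24+51+92+92+92+92+92+173 = 708; mod 256 = 196 → c4.

c4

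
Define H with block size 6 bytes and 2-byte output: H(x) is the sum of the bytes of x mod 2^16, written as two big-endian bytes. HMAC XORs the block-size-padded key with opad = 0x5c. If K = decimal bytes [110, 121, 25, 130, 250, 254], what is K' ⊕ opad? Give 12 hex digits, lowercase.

Key decimal bytes [110, 121, 25, 130, 250, 254] = 6e 79 19 82 fa fe is exactly B = 6 bytes: K' = 6e 79 19 82 fa fe.
XOR each byte with 0x5c: 6e⊕5c=32, 79⊕5c=25, 19⊕5c=45, 82⊕5c=de, fa⊕5c=a6, fe⊕5c=a2.

322545dea6a2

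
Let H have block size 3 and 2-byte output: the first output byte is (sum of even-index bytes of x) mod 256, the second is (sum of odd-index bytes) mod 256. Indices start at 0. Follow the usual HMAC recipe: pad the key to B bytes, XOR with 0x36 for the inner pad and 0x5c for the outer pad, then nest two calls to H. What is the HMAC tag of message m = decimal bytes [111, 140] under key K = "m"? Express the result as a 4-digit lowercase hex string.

Key "m" = 6d is 1 byte ≤ B = 3; zero-pad to 3 bytes: K' = 6d 00 00.
K' ⊕ ipad = 5b 36 36.  K' ⊕ opad = 31 5c 5c.
Inner input = (K'⊕ipad) ∥ m = 5b 36 36 ∥ 6f 8c.
Inner hash: even-index sum = 285 mod 256 = 29; odd-index sum = 165 mod 256 = 165 → 1d a5.
Outer input = (K'⊕opad) ∥ inner = 31 5c 5c ∥ 1d a5.
Outer hash (tag): even-index sum = 306 mod 256 = 50; odd-index sum = 121 mod 256 = 121 → 32 79.

3279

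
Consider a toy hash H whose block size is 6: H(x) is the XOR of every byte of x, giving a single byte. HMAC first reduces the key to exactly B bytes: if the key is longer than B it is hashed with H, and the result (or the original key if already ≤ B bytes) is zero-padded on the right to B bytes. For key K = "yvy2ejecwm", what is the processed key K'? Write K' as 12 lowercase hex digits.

|K| = 10 > B = 6, so first hash the key.
H(K): XOR 79⊕76⊕79⊕32⊕65⊕6a⊕65⊕63⊕77⊕6d = 57.
Zero-pad H(K) = 57 to 6 bytes: K' = 57 00 00 00 00 00.

570000000000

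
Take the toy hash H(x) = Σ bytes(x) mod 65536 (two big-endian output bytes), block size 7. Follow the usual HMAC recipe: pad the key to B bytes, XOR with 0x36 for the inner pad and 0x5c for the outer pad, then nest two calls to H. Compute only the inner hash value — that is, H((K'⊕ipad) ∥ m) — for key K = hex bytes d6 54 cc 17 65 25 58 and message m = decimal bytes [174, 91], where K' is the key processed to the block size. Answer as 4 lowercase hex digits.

043a

Key hex bytes d6 54 cc 17 65 25 58 is exactly B = 7 bytes: K' = d6 54 cc 17 65 25 58.
K' ⊕ ipad = e0 62 fa 21 53 13 6e.
Inner input = e0 62 fa 21 53 13 6e ∥ ae 5b.
Inner hash: sum = 224+98+250+33+83+19+110+174+91 = 1082 → 04 3a.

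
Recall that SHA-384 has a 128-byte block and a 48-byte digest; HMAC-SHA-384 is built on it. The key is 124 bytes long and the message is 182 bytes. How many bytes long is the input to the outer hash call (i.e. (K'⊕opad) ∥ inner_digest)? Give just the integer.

176

Key is 124 ≤ 128 bytes, zero-padded: |K'| = 128.
Outer input = (K'⊕opad) ∥ H(inner) → 128 + 48 = 176 bytes.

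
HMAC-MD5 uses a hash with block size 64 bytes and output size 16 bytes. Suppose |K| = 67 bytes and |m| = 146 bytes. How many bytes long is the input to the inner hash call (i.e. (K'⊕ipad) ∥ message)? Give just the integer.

210

Key is 67 > 64 bytes, so it is hashed to 16 bytes then zero-padded to 64: |K'| = 64.
Inner input = (K'⊕ipad) ∥ m → 64 + 146 = 210 bytes.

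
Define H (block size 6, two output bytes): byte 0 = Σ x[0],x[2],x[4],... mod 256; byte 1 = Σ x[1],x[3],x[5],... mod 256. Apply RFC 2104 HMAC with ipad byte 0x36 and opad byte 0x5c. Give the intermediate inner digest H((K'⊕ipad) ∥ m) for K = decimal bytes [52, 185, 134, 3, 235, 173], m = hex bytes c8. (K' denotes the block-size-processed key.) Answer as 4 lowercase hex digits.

575f

Key decimal bytes [52, 185, 134, 3, 235, 173] = 34 b9 86 03 eb ad is exactly B = 6 bytes: K' = 34 b9 86 03 eb ad.
K' ⊕ ipad = 02 8f b0 35 dd 9b.
Inner input = 02 8f b0 35 dd 9b ∥ c8.
Inner hash: even-index sum = 599 mod 256 = 87; odd-index sum = 351 mod 256 = 95 → 57 5f.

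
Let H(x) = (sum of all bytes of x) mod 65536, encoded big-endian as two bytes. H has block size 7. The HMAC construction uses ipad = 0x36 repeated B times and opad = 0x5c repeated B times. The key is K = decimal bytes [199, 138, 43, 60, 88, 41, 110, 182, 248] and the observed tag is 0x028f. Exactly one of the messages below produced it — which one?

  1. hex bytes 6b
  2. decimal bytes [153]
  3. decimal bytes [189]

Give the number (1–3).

3

Key decimal bytes [199, 138, 43, 60, 88, 41, 110, 182, 248] = c7 8a 2b 3c 58 29 6e b6 f8 is 9 bytes > B = 7, so hash it first: H(key) = 04 55, then zero-pad to 7 bytes: K' = 04 55 00 00 00 00 00.
K' ⊕ ipad = 32 63 36 36 36 36 36; K' ⊕ opad = 58 09 5c 5c 5c 5c 5c.
m1: inner = H(32 63 36 36 36 36 36 6b) = 02 0e; tag = H(58 09 5c 5c 5c 5c 5c 02 0e) = 023d
m2: inner = H(32 63 36 36 36 36 36 99) = 02 3c; tag = H(58 09 5c 5c 5c 5c 5c 02 3c) = 026b
m3: inner = H(32 63 36 36 36 36 36 bd) = 02 60; tag = H(58 09 5c 5c 5c 5c 5c 02 60) = 028f ← matches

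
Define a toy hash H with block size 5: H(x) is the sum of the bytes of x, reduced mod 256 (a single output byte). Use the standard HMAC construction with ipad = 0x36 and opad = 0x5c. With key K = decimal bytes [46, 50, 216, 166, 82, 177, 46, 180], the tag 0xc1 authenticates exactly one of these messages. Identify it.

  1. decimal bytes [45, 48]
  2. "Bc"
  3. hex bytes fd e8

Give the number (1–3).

Key decimal bytes [46, 50, 216, 166, 82, 177, 46, 180] = 2e 32 d8 a6 52 b1 2e b4 is 8 bytes > B = 5, so hash it first: H(key) = c3, then zero-pad to 5 bytes: K' = c3 00 00 00 00.
K' ⊕ ipad = f5 36 36 36 36; K' ⊕ opad = 9f 5c 5c 5c 5c.
m1: inner = H(f5 36 36 36 36 2d 30) = 2a; tag = H(9f 5c 5c 5c 5c 2a) = 39
m2: inner = H(f5 36 36 36 36 42 63) = 72; tag = H(9f 5c 5c 5c 5c 72) = 81
m3: inner = H(f5 36 36 36 36 fd e8) = b2; tag = H(9f 5c 5c 5c 5c b2) = c1 ← matches

3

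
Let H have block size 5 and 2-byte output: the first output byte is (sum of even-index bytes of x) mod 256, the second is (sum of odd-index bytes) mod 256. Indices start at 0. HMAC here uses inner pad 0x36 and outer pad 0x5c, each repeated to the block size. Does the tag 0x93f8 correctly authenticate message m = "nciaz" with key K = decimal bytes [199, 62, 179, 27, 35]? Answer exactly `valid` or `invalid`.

Key decimal bytes [199, 62, 179, 27, 35] = c7 3e b3 1b 23 is exactly B = 5 bytes: K' = c7 3e b3 1b 23.
K' ⊕ ipad = f1 08 85 2d 15; K' ⊕ opad = 9b 62 ef 47 7f.
Inner hash: even-index sum = 591 mod 256 = 79; odd-index sum = 390 mod 256 = 134 → 4f 86.
Outer hash (recomputed tag): even-index sum = 655 mod 256 = 143; odd-index sum = 248 mod 256 = 248 → 8f f8.
Recomputed tag = 8ff8; claimed = 93f8 → mismatch.

invalid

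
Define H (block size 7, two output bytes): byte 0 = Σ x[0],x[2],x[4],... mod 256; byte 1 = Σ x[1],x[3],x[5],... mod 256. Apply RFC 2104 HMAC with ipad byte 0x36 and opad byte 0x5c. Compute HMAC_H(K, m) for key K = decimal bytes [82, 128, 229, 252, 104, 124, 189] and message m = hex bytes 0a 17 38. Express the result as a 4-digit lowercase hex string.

e8d3

Key decimal bytes [82, 128, 229, 252, 104, 124, 189] = 52 80 e5 fc 68 7c bd is exactly B = 7 bytes: K' = 52 80 e5 fc 68 7c bd.
K' ⊕ ipad = 64 b6 d3 ca 5e 4a 8b.  K' ⊕ opad = 0e dc b9 a0 34 20 e1.
Inner input = (K'⊕ipad) ∥ m = 64 b6 d3 ca 5e 4a 8b ∥ 0a 17 38.
Inner hash: even-index sum = 567 mod 256 = 55; odd-index sum = 524 mod 256 = 12 → 37 0c.
Outer input = (K'⊕opad) ∥ inner = 0e dc b9 a0 34 20 e1 ∥ 37 0c.
Outer hash (tag): even-index sum = 488 mod 256 = 232; odd-index sum = 467 mod 256 = 211 → e8 d3.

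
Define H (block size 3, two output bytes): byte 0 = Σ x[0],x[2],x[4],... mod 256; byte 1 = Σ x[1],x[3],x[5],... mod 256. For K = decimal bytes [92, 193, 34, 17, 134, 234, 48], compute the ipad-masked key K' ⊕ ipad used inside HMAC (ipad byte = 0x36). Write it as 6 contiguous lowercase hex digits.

Key decimal bytes [92, 193, 34, 17, 134, 234, 48] = 5c c1 22 11 86 ea 30 is 7 bytes > B = 3, so hash it first: H(key) = 34 bc, then zero-pad to 3 bytes: K' = 34 bc 00.
XOR each byte with 0x36: 34⊕36=02, bc⊕36=8a, 00⊕36=36.

028a36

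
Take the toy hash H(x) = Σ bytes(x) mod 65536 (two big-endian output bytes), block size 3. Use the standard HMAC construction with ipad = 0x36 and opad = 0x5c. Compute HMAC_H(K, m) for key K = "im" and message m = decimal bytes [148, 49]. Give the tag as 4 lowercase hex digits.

Key "im" = 69 6d is 2 bytes ≤ B = 3; zero-pad to 3 bytes: K' = 69 6d 00.
K' ⊕ ipad = 5f 5b 36.  K' ⊕ opad = 35 31 5c.
Inner input = (K'⊕ipad) ∥ m = 5f 5b 36 ∥ 94 31.
Inner hash: sum = 95+91+54+148+49 = 437 → 01 b5.
Outer input = (K'⊕opad) ∥ inner = 35 31 5c ∥ 01 b5.
Outer hash (tag): sum = 53+49+92+1+181 = 376 → 01 78.

0178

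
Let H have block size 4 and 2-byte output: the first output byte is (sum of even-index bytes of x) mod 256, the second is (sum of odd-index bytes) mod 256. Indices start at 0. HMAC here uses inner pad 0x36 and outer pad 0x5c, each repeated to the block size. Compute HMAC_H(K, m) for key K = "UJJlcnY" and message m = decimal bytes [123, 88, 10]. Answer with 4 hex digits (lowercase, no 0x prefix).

8b74

Key "UJJlcnY" = 55 4a 4a 6c 63 6e 59 is 7 bytes > B = 4, so hash it first: H(key) = 5b 24, then zero-pad to 4 bytes: K' = 5b 24 00 00.
K' ⊕ ipad = 6d 12 36 36.  K' ⊕ opad = 07 78 5c 5c.
Inner input = (K'⊕ipad) ∥ m = 6d 12 36 36 ∥ 7b 58 0a.
Inner hash: even-index sum = 296 mod 256 = 40; odd-index sum = 160 mod 256 = 160 → 28 a0.
Outer input = (K'⊕opad) ∥ inner = 07 78 5c 5c ∥ 28 a0.
Outer hash (tag): even-index sum = 139 mod 256 = 139; odd-index sum = 372 mod 256 = 116 → 8b 74.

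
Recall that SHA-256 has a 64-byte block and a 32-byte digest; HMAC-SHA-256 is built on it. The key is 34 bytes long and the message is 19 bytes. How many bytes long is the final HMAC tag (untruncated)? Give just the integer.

The tag is one SHA-256 digest: 32 bytes.

32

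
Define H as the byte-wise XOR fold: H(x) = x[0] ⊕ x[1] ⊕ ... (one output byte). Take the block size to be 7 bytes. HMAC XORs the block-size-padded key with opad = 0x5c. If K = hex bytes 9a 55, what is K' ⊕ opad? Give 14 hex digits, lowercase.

Key hex bytes 9a 55 is 2 bytes ≤ B = 7; zero-pad to 7 bytes: K' = 9a 55 00 00 00 00 00.
XOR each byte with 0x5c: 9a⊕5c=c6, 55⊕5c=09, 00⊕5c=5c, 00⊕5c=5c, 00⊕5c=5c, 00⊕5c=5c, 00⊕5c=5c.

c6095c5c5c5c5c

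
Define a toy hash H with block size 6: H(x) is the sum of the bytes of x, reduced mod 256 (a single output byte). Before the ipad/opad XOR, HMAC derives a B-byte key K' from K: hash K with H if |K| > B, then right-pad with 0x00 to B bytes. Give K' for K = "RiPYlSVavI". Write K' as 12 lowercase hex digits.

990000000000

|K| = 10 > B = 6, so first hash the key.
H(K): sum = 82+105+80+89+108+83+86+97+118+73 = 921; mod 256 = 153 → 99.
Zero-pad H(K) = 99 to 6 bytes: K' = 99 00 00 00 00 00.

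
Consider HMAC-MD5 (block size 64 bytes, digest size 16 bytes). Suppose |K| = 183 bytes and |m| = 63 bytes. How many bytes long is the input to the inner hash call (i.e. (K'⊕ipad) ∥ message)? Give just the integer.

Key is 183 > 64 bytes, so it is hashed to 16 bytes then zero-padded to 64: |K'| = 64.
Inner input = (K'⊕ipad) ∥ m → 64 + 63 = 127 bytes.

127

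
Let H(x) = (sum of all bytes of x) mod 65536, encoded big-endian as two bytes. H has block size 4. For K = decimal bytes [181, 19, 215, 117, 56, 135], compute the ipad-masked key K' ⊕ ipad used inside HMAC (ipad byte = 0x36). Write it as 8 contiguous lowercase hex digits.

Key decimal bytes [181, 19, 215, 117, 56, 135] = b5 13 d7 75 38 87 is 6 bytes > B = 4, so hash it first: H(key) = 02 d3, then zero-pad to 4 bytes: K' = 02 d3 00 00.
XOR each byte with 0x36: 02⊕36=34, d3⊕36=e5, 00⊕36=36, 00⊕36=36.

34e53636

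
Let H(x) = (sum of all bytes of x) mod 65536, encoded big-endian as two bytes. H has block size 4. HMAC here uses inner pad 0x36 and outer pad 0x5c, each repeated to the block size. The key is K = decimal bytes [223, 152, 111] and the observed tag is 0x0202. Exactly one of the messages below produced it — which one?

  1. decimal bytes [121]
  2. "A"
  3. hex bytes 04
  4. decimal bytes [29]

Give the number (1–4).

3

Key decimal bytes [223, 152, 111] = df 98 6f is 3 bytes ≤ B = 4; zero-pad to 4 bytes: K' = df 98 6f 00.
K' ⊕ ipad = e9 ae 59 36; K' ⊕ opad = 83 c4 33 5c.
m1: inner = H(e9 ae 59 36 79) = 02 9f; tag = H(83 c4 33 5c 02 9f) = 0277
m2: inner = H(e9 ae 59 36 41) = 02 67; tag = H(83 c4 33 5c 02 67) = 023f
m3: inner = H(e9 ae 59 36 04) = 02 2a; tag = H(83 c4 33 5c 02 2a) = 0202 ← matches
m4: inner = H(e9 ae 59 36 1d) = 02 43; tag = H(83 c4 33 5c 02 43) = 021b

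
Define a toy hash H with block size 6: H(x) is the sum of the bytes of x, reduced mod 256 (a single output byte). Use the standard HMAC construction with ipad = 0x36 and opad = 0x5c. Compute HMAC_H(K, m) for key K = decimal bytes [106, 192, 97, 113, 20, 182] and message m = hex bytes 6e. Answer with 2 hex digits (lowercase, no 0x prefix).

6e

Key decimal bytes [106, 192, 97, 113, 20, 182] = 6a c0 61 71 14 b6 is exactly B = 6 bytes: K' = 6a c0 61 71 14 b6.
K' ⊕ ipad = 5c f6 57 47 22 80.  K' ⊕ opad = 36 9c 3d 2d 48 ea.
Inner input = (K'⊕ipad) ∥ m = 5c f6 57 47 22 80 ∥ 6e.
Inner hash: sum = 92+246+87+71+34+128+110 = 768; mod 256 = 0 → 00.
Outer input = (K'⊕opad) ∥ inner = 36 9c 3d 2d 48 ea ∥ 00.
Outer hash (tag): sum = 54+156+61+45+72+234+0 = 622; mod 256 = 110 → 6e.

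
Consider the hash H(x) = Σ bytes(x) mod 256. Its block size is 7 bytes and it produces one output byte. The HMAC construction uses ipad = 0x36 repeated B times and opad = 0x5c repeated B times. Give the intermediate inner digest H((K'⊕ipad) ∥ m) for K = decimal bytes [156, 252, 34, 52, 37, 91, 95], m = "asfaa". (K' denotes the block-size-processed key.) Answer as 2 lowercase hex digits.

Key decimal bytes [156, 252, 34, 52, 37, 91, 95] = 9c fc 22 34 25 5b 5f is exactly B = 7 bytes: K' = 9c fc 22 34 25 5b 5f.
K' ⊕ ipad = aa ca 14 02 13 6d 69.
Inner input = aa ca 14 02 13 6d 69 ∥ 61 73 66 61 61.
Inner hash: sum = 170+202+20+2+19+109+105+97+115+102+97+97 = 1135; mod 256 = 111 → 6f.

6f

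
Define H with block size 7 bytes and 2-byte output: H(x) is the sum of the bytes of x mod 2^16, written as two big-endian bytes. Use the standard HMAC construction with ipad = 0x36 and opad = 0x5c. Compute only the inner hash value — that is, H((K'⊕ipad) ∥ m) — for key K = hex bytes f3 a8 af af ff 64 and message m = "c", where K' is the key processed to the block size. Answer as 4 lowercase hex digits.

0449

Key hex bytes f3 a8 af af ff 64 is 6 bytes ≤ B = 7; zero-pad to 7 bytes: K' = f3 a8 af af ff 64 00.
K' ⊕ ipad = c5 9e 99 99 c9 52 36.
Inner input = c5 9e 99 99 c9 52 36 ∥ 63.
Inner hash: sum = 197+158+153+153+201+82+54+99 = 1097 → 04 49.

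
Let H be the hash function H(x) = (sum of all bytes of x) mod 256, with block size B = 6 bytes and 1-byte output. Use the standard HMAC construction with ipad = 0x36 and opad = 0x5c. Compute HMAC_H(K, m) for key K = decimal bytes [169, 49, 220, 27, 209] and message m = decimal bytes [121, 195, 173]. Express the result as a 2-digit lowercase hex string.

Key decimal bytes [169, 49, 220, 27, 209] = a9 31 dc 1b d1 is 5 bytes ≤ B = 6; zero-pad to 6 bytes: K' = a9 31 dc 1b d1 00.
K' ⊕ ipad = 9f 07 ea 2d e7 36.  K' ⊕ opad = f5 6d 80 47 8d 5c.
Inner input = (K'⊕ipad) ∥ m = 9f 07 ea 2d e7 36 ∥ 79 c3 ad.
Inner hash: sum = 159+7+234+45+231+54+121+195+173 = 1219; mod 256 = 195 → c3.
Outer input = (K'⊕opad) ∥ inner = f5 6d 80 47 8d 5c ∥ c3.
Outer hash (tag): sum = 245+109+128+71+141+92+195 = 981; mod 256 = 213 → d5.

d5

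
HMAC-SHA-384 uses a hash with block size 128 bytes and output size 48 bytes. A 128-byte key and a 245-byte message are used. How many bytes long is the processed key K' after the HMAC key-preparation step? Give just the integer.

128

Key is 128 ≤ 128 bytes, zero-padded: |K'| = 128.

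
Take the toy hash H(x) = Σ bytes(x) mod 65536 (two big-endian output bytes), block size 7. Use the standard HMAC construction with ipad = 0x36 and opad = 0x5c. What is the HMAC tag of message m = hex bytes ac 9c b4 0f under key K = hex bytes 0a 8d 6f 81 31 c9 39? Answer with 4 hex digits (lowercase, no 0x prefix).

03ca

Key hex bytes 0a 8d 6f 81 31 c9 39 is exactly B = 7 bytes: K' = 0a 8d 6f 81 31 c9 39.
K' ⊕ ipad = 3c bb 59 b7 07 ff 0f.  K' ⊕ opad = 56 d1 33 dd 6d 95 65.
Inner input = (K'⊕ipad) ∥ m = 3c bb 59 b7 07 ff 0f ∥ ac 9c b4 0f.
Inner hash: sum = 60+187+89+183+7+255+15+172+156+180+15 = 1319 → 05 27.
Outer input = (K'⊕opad) ∥ inner = 56 d1 33 dd 6d 95 65 ∥ 05 27.
Outer hash (tag): sum = 86+209+51+221+109+149+101+5+39 = 970 → 03 ca.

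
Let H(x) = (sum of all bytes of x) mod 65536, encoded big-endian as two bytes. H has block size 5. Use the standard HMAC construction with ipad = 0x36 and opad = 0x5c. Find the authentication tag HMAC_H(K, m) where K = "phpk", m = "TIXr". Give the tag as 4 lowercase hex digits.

Key "phpk" = 70 68 70 6b is 4 bytes ≤ B = 5; zero-pad to 5 bytes: K' = 70 68 70 6b 00.
K' ⊕ ipad = 46 5e 46 5d 36.  K' ⊕ opad = 2c 34 2c 37 5c.
Inner input = (K'⊕ipad) ∥ m = 46 5e 46 5d 36 ∥ 54 49 58 72.
Inner hash: sum = 70+94+70+93+54+84+73+88+114 = 740 → 02 e4.
Outer input = (K'⊕opad) ∥ inner = 2c 34 2c 37 5c ∥ 02 e4.
Outer hash (tag): sum = 44+52+44+55+92+2+228 = 517 → 02 05.

0205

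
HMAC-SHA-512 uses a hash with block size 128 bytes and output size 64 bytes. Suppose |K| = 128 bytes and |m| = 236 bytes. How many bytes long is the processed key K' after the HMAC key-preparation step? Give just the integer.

128

Key is 128 ≤ 128 bytes, zero-padded: |K'| = 128.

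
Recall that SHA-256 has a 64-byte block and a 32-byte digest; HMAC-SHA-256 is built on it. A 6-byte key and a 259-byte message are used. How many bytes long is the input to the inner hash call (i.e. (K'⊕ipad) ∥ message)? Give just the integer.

323

Key is 6 ≤ 64 bytes, zero-padded: |K'| = 64.
Inner input = (K'⊕ipad) ∥ m → 64 + 259 = 323 bytes.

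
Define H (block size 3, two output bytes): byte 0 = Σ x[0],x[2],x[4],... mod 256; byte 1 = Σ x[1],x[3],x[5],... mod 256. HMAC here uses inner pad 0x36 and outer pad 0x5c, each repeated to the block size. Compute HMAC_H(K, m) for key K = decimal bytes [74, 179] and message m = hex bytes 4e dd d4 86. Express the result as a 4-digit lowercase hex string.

1904

Key decimal bytes [74, 179] = 4a b3 is 2 bytes ≤ B = 3; zero-pad to 3 bytes: K' = 4a b3 00.
K' ⊕ ipad = 7c 85 36.  K' ⊕ opad = 16 ef 5c.
Inner input = (K'⊕ipad) ∥ m = 7c 85 36 ∥ 4e dd d4 86.
Inner hash: even-index sum = 533 mod 256 = 21; odd-index sum = 423 mod 256 = 167 → 15 a7.
Outer input = (K'⊕opad) ∥ inner = 16 ef 5c ∥ 15 a7.
Outer hash (tag): even-index sum = 281 mod 256 = 25; odd-index sum = 260 mod 256 = 4 → 19 04.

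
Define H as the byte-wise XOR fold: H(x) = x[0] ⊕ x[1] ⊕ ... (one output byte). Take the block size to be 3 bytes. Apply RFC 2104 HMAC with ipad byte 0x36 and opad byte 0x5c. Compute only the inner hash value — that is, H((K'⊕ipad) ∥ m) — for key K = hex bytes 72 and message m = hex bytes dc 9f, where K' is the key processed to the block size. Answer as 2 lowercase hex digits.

Key hex bytes 72 is 1 byte ≤ B = 3; zero-pad to 3 bytes: K' = 72 00 00.
K' ⊕ ipad = 44 36 36.
Inner input = 44 36 36 ∥ dc 9f.
Inner hash: XOR 44⊕36⊕36⊕dc⊕9f = 07.

07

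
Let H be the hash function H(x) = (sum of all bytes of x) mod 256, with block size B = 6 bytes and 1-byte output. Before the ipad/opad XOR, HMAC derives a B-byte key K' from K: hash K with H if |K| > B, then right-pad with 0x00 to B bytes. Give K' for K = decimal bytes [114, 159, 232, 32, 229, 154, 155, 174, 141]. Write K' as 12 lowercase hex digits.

|K| = 9 > B = 6, so first hash the key.
H(K): sum = 114+159+232+32+229+154+155+174+141 = 1390; mod 256 = 110 → 6e.
Zero-pad H(K) = 6e to 6 bytes: K' = 6e 00 00 00 00 00.

6e0000000000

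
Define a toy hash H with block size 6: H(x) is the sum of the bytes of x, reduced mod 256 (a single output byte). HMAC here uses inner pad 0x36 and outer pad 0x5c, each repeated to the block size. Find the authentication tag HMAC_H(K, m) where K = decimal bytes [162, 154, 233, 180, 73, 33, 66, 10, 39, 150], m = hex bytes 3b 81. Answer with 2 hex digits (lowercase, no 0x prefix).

20

Key decimal bytes [162, 154, 233, 180, 73, 33, 66, 10, 39, 150] = a2 9a e9 b4 49 21 42 0a 27 96 is 10 bytes > B = 6, so hash it first: H(key) = 4c, then zero-pad to 6 bytes: K' = 4c 00 00 00 00 00.
K' ⊕ ipad = 7a 36 36 36 36 36.  K' ⊕ opad = 10 5c 5c 5c 5c 5c.
Inner input = (K'⊕ipad) ∥ m = 7a 36 36 36 36 36 ∥ 3b 81.
Inner hash: sum = 122+54+54+54+54+54+59+129 = 580; mod 256 = 68 → 44.
Outer input = (K'⊕opad) ∥ inner = 10 5c 5c 5c 5c 5c ∥ 44.
Outer hash (tag): sum = 16+92+92+92+92+92+68 = 544; mod 256 = 32 → 20.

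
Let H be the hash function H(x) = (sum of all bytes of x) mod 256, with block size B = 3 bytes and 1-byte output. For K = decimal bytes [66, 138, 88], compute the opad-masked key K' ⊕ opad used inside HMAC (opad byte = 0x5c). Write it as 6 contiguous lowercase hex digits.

1ed604

Key decimal bytes [66, 138, 88] = 42 8a 58 is exactly B = 3 bytes: K' = 42 8a 58.
XOR each byte with 0x5c: 42⊕5c=1e, 8a⊕5c=d6, 58⊕5c=04.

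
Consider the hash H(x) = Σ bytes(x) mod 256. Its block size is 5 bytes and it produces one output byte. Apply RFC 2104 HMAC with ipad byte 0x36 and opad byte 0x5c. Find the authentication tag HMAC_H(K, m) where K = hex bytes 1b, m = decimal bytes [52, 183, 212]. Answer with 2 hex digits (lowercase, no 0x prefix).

Key hex bytes 1b is 1 byte ≤ B = 5; zero-pad to 5 bytes: K' = 1b 00 00 00 00.
K' ⊕ ipad = 2d 36 36 36 36.  K' ⊕ opad = 47 5c 5c 5c 5c.
Inner input = (K'⊕ipad) ∥ m = 2d 36 36 36 36 ∥ 34 b7 d4.
Inner hash: sum = 45+54+54+54+54+52+183+212 = 708; mod 256 = 196 → c4.
Outer input = (K'⊕opad) ∥ inner = 47 5c 5c 5c 5c ∥ c4.
Outer hash (tag): sum = 71+92+92+92+92+196 = 635; mod 256 = 123 → 7b.

7b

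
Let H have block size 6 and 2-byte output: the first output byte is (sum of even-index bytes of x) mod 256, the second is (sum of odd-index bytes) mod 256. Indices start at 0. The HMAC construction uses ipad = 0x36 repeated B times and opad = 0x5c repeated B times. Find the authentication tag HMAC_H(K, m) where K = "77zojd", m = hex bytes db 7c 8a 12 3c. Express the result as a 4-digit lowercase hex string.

Key "77zojd" = 37 37 7a 6f 6a 64 is exactly B = 6 bytes: K' = 37 37 7a 6f 6a 64.
K' ⊕ ipad = 01 01 4c 59 5c 52.  K' ⊕ opad = 6b 6b 26 33 36 38.
Inner input = (K'⊕ipad) ∥ m = 01 01 4c 59 5c 52 ∥ db 7c 8a 12 3c.
Inner hash: even-index sum = 586 mod 256 = 74; odd-index sum = 314 mod 256 = 58 → 4a 3a.
Outer input = (K'⊕opad) ∥ inner = 6b 6b 26 33 36 38 ∥ 4a 3a.
Outer hash (tag): even-index sum = 273 mod 256 = 17; odd-index sum = 272 mod 256 = 16 → 11 10.

1110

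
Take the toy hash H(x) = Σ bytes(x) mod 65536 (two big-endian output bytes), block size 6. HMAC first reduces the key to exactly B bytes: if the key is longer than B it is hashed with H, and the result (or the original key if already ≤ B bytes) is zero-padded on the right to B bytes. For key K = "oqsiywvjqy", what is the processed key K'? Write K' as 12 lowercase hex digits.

047600000000

|K| = 10 > B = 6, so first hash the key.
H(K): sum = 111+113+115+105+121+119+118+106+113+121 = 1142 → 04 76.
Zero-pad H(K) = 04 76 to 6 bytes: K' = 04 76 00 00 00 00.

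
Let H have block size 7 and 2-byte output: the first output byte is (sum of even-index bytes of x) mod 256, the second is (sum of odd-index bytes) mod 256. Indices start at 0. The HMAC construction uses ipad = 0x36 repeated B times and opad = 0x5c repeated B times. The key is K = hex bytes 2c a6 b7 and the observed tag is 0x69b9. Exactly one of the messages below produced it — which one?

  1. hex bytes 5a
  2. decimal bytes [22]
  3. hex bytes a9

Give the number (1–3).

Key hex bytes 2c a6 b7 is 3 bytes ≤ B = 7; zero-pad to 7 bytes: K' = 2c a6 b7 00 00 00 00.
K' ⊕ ipad = 1a 90 81 36 36 36 36; K' ⊕ opad = 70 fa eb 5c 5c 5c 5c.
m1: inner = H(1a 90 81 36 36 36 36 5a) = 07 56; tag = H(70 fa eb 5c 5c 5c 5c 07 56) = 69b9 ← matches
m2: inner = H(1a 90 81 36 36 36 36 16) = 07 12; tag = H(70 fa eb 5c 5c 5c 5c 07 12) = 25b9
m3: inner = H(1a 90 81 36 36 36 36 a9) = 07 a5; tag = H(70 fa eb 5c 5c 5c 5c 07 a5) = b8b9

1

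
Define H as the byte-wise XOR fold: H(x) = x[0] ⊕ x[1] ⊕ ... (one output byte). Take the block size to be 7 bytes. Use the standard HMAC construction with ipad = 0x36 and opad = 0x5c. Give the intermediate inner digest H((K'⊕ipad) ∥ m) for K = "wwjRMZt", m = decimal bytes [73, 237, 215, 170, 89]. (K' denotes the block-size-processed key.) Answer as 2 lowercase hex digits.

Key "wwjRMZt" = 77 77 6a 52 4d 5a 74 is exactly B = 7 bytes: K' = 77 77 6a 52 4d 5a 74.
K' ⊕ ipad = 41 41 5c 64 7b 6c 42.
Inner input = 41 41 5c 64 7b 6c 42 ∥ 49 ed d7 aa 59.
Inner hash: XOR 41⊕41⊕5c⊕64⊕7b⊕6c⊕42⊕49⊕ed⊕d7⊕aa⊕59 = ed.

ed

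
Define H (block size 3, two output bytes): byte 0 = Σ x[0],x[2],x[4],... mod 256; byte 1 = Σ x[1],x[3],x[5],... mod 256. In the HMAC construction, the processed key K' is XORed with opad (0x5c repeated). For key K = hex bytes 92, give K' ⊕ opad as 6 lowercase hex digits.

ce5c5c

Key hex bytes 92 is 1 byte ≤ B = 3; zero-pad to 3 bytes: K' = 92 00 00.
XOR each byte with 0x5c: 92⊕5c=ce, 00⊕5c=5c, 00⊕5c=5c.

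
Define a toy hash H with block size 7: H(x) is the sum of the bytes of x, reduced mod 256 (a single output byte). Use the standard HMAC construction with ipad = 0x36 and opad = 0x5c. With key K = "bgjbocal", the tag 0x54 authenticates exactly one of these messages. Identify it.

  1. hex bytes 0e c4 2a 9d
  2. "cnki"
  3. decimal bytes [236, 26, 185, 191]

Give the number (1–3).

Key "bgjbocal" = 62 67 6a 62 6f 63 61 6c is 8 bytes > B = 7, so hash it first: H(key) = 34, then zero-pad to 7 bytes: K' = 34 00 00 00 00 00 00.
K' ⊕ ipad = 02 36 36 36 36 36 36; K' ⊕ opad = 68 5c 5c 5c 5c 5c 5c.
m1: inner = H(02 36 36 36 36 36 36 0e c4 2a 9d) = df; tag = H(68 5c 5c 5c 5c 5c 5c df) = 6f
m2: inner = H(02 36 36 36 36 36 36 63 6e 6b 69) = eb; tag = H(68 5c 5c 5c 5c 5c 5c eb) = 7b
m3: inner = H(02 36 36 36 36 36 36 ec 1a b9 bf) = c4; tag = H(68 5c 5c 5c 5c 5c 5c c4) = 54 ← matches

3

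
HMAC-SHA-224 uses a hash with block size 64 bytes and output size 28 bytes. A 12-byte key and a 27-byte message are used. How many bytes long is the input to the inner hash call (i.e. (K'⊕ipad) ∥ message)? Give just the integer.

Key is 12 ≤ 64 bytes, zero-padded: |K'| = 64.
Inner input = (K'⊕ipad) ∥ m → 64 + 27 = 91 bytes.

91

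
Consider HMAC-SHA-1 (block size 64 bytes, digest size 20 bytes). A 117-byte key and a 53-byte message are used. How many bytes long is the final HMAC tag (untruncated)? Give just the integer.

20

The tag is one SHA-1 digest: 20 bytes.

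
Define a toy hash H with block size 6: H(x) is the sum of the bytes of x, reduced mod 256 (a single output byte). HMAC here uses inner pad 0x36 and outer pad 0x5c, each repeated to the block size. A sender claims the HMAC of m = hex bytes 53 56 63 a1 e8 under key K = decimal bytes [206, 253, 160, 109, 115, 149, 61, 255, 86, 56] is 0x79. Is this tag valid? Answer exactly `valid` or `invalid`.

Key decimal bytes [206, 253, 160, 109, 115, 149, 61, 255, 86, 56] = ce fd a0 6d 73 95 3d ff 56 38 is 10 bytes > B = 6, so hash it first: H(key) = aa, then zero-pad to 6 bytes: K' = aa 00 00 00 00 00.
K' ⊕ ipad = 9c 36 36 36 36 36; K' ⊕ opad = f6 5c 5c 5c 5c 5c.
Inner hash: sum = 156+54+54+54+54+54+83+86+99+161+232 = 1087; mod 256 = 63 → 3f.
Outer hash (recomputed tag): sum = 246+92+92+92+92+92+63 = 769; mod 256 = 1 → 01.
Recomputed tag = 01; claimed = 79 → mismatch.

invalid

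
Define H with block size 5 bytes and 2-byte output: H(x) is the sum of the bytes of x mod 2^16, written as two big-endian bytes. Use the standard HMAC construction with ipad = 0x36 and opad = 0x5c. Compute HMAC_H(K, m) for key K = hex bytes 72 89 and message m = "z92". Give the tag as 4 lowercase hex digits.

02a3

Key hex bytes 72 89 is 2 bytes ≤ B = 5; zero-pad to 5 bytes: K' = 72 89 00 00 00.
K' ⊕ ipad = 44 bf 36 36 36.  K' ⊕ opad = 2e d5 5c 5c 5c.
Inner input = (K'⊕ipad) ∥ m = 44 bf 36 36 36 ∥ 7a 39 32.
Inner hash: sum = 68+191+54+54+54+122+57+50 = 650 → 02 8a.
Outer input = (K'⊕opad) ∥ inner = 2e d5 5c 5c 5c ∥ 02 8a.
Outer hash (tag): sum = 46+213+92+92+92+2+138 = 675 → 02 a3.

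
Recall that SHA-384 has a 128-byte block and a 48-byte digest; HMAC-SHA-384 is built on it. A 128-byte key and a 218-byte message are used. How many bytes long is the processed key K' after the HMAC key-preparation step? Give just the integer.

Key is 128 ≤ 128 bytes, zero-padded: |K'| = 128.

128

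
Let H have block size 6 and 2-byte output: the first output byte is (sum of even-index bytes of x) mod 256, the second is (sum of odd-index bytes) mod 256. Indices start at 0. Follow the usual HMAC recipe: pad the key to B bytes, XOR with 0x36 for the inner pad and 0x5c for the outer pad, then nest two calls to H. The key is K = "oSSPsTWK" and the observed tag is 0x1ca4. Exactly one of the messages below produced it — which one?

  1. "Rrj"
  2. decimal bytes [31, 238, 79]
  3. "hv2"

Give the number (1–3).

2

Key "oSSPsTWK" = 6f 53 53 50 73 54 57 4b is 8 bytes > B = 6, so hash it first: H(key) = 8c 42, then zero-pad to 6 bytes: K' = 8c 42 00 00 00 00.
K' ⊕ ipad = ba 74 36 36 36 36; K' ⊕ opad = d0 1e 5c 5c 5c 5c.
m1: inner = H(ba 74 36 36 36 36 52 72 6a) = e2 52; tag = H(d0 1e 5c 5c 5c 5c e2 52) = 6a28
m2: inner = H(ba 74 36 36 36 36 1f ee 4f) = 94 ce; tag = H(d0 1e 5c 5c 5c 5c 94 ce) = 1ca4 ← matches
m3: inner = H(ba 74 36 36 36 36 68 76 32) = c0 56; tag = H(d0 1e 5c 5c 5c 5c c0 56) = 482c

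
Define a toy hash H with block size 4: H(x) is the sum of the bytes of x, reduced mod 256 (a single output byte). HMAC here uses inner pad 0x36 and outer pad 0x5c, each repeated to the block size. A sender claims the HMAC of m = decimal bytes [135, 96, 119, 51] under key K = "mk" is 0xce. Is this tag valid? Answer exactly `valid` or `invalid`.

invalid

Key "mk" = 6d 6b is 2 bytes ≤ B = 4; zero-pad to 4 bytes: K' = 6d 6b 00 00.
K' ⊕ ipad = 5b 5d 36 36; K' ⊕ opad = 31 37 5c 5c.
Inner hash: sum = 91+93+54+54+135+96+119+51 = 693; mod 256 = 181 → b5.
Outer hash (recomputed tag): sum = 49+55+92+92+181 = 469; mod 256 = 213 → d5.
Recomputed tag = d5; claimed = ce → mismatch.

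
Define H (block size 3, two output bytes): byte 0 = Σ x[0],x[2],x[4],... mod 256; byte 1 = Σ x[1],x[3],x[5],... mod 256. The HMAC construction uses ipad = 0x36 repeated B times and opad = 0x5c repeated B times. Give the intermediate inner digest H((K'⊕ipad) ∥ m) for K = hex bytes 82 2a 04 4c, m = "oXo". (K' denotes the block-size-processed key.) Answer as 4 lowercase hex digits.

3e1e

Key hex bytes 82 2a 04 4c is 4 bytes > B = 3, so hash it first: H(key) = 86 76, then zero-pad to 3 bytes: K' = 86 76 00.
K' ⊕ ipad = b0 40 36.
Inner input = b0 40 36 ∥ 6f 58 6f.
Inner hash: even-index sum = 318 mod 256 = 62; odd-index sum = 286 mod 256 = 30 → 3e 1e.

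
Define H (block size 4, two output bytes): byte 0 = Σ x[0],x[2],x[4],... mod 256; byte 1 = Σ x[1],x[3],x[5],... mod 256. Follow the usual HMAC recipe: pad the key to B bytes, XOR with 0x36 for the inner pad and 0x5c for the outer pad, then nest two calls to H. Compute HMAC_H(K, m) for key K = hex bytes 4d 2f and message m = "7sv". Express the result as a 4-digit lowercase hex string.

cb91

Key hex bytes 4d 2f is 2 bytes ≤ B = 4; zero-pad to 4 bytes: K' = 4d 2f 00 00.
K' ⊕ ipad = 7b 19 36 36.  K' ⊕ opad = 11 73 5c 5c.
Inner input = (K'⊕ipad) ∥ m = 7b 19 36 36 ∥ 37 73 76.
Inner hash: even-index sum = 350 mod 256 = 94; odd-index sum = 194 mod 256 = 194 → 5e c2.
Outer input = (K'⊕opad) ∥ inner = 11 73 5c 5c ∥ 5e c2.
Outer hash (tag): even-index sum = 203 mod 256 = 203; odd-index sum = 401 mod 256 = 145 → cb 91.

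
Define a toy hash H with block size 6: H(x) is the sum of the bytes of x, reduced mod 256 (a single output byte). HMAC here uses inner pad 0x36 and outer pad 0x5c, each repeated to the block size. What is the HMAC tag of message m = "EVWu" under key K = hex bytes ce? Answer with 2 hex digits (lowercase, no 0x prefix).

cb

Key hex bytes ce is 1 byte ≤ B = 6; zero-pad to 6 bytes: K' = ce 00 00 00 00 00.
K' ⊕ ipad = f8 36 36 36 36 36.  K' ⊕ opad = 92 5c 5c 5c 5c 5c.
Inner input = (K'⊕ipad) ∥ m = f8 36 36 36 36 36 ∥ 45 56 57 75.
Inner hash: sum = 248+54+54+54+54+54+69+86+87+117 = 877; mod 256 = 109 → 6d.
Outer input = (K'⊕opad) ∥ inner = 92 5c 5c 5c 5c 5c ∥ 6d.
Outer hash (tag): sum = 146+92+92+92+92+92+109 = 715; mod 256 = 203 → cb.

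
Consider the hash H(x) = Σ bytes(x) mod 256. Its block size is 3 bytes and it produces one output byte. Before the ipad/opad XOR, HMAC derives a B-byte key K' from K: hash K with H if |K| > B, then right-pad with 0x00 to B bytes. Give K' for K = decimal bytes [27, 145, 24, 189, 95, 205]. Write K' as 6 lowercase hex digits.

|K| = 6 > B = 3, so first hash the key.
H(K): sum = 27+145+24+189+95+205 = 685; mod 256 = 173 → ad.
Zero-pad H(K) = ad to 3 bytes: K' = ad 00 00.

ad0000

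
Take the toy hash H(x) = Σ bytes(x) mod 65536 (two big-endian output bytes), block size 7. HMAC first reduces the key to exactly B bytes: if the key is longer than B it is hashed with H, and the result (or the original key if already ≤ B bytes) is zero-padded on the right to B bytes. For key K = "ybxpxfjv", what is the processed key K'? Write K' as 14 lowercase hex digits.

03810000000000

|K| = 8 > B = 7, so first hash the key.
H(K): sum = 121+98+120+112+120+102+106+118 = 897 → 03 81.
Zero-pad H(K) = 03 81 to 7 bytes: K' = 03 81 00 00 00 00 00.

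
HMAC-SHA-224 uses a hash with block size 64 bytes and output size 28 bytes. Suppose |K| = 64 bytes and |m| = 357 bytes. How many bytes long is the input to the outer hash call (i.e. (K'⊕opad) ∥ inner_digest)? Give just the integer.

92

Key is 64 ≤ 64 bytes, zero-padded: |K'| = 64.
Outer input = (K'⊕opad) ∥ H(inner) → 64 + 28 = 92 bytes.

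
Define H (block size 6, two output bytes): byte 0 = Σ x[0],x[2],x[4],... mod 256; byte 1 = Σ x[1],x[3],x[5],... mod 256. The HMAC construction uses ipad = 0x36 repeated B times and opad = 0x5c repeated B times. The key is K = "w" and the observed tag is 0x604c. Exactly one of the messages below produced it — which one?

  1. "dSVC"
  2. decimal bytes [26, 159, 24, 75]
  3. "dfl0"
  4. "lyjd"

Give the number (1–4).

Key "w" = 77 is 1 byte ≤ B = 6; zero-pad to 6 bytes: K' = 77 00 00 00 00 00.
K' ⊕ ipad = 41 36 36 36 36 36; K' ⊕ opad = 2b 5c 5c 5c 5c 5c.
m1: inner = H(41 36 36 36 36 36 64 53 56 43) = 67 38; tag = H(2b 5c 5c 5c 5c 5c 67 38) = 4a4c
m2: inner = H(41 36 36 36 36 36 1a 9f 18 4b) = df 8c; tag = H(2b 5c 5c 5c 5c 5c df 8c) = c2a0
m3: inner = H(41 36 36 36 36 36 64 66 6c 30) = 7d 38; tag = H(2b 5c 5c 5c 5c 5c 7d 38) = 604c ← matches
m4: inner = H(41 36 36 36 36 36 6c 79 6a 64) = 83 7f; tag = H(2b 5c 5c 5c 5c 5c 83 7f) = 6693

3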